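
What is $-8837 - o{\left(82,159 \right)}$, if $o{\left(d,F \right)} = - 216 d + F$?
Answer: $8716$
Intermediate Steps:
$o{\left(d,F \right)} = F - 216 d$
$-8837 - o{\left(82,159 \right)} = -8837 - \left(159 - 17712\right) = -8837 - -17553 = -8837 + 17553 = 8716$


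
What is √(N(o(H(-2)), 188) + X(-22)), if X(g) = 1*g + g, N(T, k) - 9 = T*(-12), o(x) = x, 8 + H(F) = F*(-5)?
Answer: I*√59 ≈ 7.6811*I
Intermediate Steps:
H(F) = -8 - 5*F (H(F) = -8 + F*(-5) = -8 - 5*F)
N(T, k) = 9 - 12*T (N(T, k) = 9 + T*(-12) = 9 - 12*T)
X(g) = 2*g (X(g) = g + g = 2*g)
√(N(o(H(-2)), 188) + X(-22)) = √((9 - 12*(-8 - 5*(-2))) + 2*(-22)) = √((9 - 12*(-8 + 10)) - 44) = √((9 - 12*2) - 44) = √((9 - 24) - 44) = √(-15 - 44) = √(-59) = I*√59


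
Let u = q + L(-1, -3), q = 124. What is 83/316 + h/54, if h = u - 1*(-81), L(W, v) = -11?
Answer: 32893/8532 ≈ 3.8553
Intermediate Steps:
u = 113 (u = 124 - 11 = 113)
h = 194 (h = 113 - 1*(-81) = 113 + 81 = 194)
83/316 + h/54 = 83/316 + 194/54 = 83*(1/316) + 194*(1/54) = 83/316 + 97/27 = 32893/8532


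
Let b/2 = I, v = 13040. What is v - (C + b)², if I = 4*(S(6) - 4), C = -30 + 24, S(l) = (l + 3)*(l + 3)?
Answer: -359060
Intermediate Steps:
S(l) = (3 + l)² (S(l) = (3 + l)*(3 + l) = (3 + l)²)
C = -6
I = 308 (I = 4*((3 + 6)² - 4) = 4*(9² - 4) = 4*(81 - 4) = 4*77 = 308)
b = 616 (b = 2*308 = 616)
v - (C + b)² = 13040 - (-6 + 616)² = 13040 - 1*610² = 13040 - 1*372100 = 13040 - 372100 = -359060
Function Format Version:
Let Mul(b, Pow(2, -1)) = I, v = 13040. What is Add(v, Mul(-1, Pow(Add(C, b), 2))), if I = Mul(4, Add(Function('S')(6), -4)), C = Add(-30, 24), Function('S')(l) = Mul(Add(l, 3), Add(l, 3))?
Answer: -359060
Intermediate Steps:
Function('S')(l) = Pow(Add(3, l), 2) (Function('S')(l) = Mul(Add(3, l), Add(3, l)) = Pow(Add(3, l), 2))
C = -6
I = 308 (I = Mul(4, Add(Pow(Add(3, 6), 2), -4)) = Mul(4, Add(Pow(9, 2), -4)) = Mul(4, Add(81, -4)) = Mul(4, 77) = 308)
b = 616 (b = Mul(2, 308) = 616)
Add(v, Mul(-1, Pow(Add(C, b), 2))) = Add(13040, Mul(-1, Pow(Add(-6, 616), 2))) = Add(13040, Mul(-1, Pow(610, 2))) = Add(13040, Mul(-1, 372100)) = Add(13040, -372100) = -359060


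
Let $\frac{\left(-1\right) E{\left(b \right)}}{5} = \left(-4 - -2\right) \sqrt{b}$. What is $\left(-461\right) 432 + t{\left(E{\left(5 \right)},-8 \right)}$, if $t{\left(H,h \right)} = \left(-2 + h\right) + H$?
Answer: $-199162 + 10 \sqrt{5} \approx -1.9914 \cdot 10^{5}$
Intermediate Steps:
$E{\left(b \right)} = 10 \sqrt{b}$ ($E{\left(b \right)} = - 5 \left(-4 - -2\right) \sqrt{b} = - 5 \left(-4 + 2\right) \sqrt{b} = - 5 \left(- 2 \sqrt{b}\right) = 10 \sqrt{b}$)
$t{\left(H,h \right)} = -2 + H + h$
$\left(-461\right) 432 + t{\left(E{\left(5 \right)},-8 \right)} = \left(-461\right) 432 - \left(10 - 10 \sqrt{5}\right) = -199152 - \left(10 - 10 \sqrt{5}\right) = -199162 + 10 \sqrt{5}$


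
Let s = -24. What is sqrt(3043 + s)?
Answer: sqrt(3019) ≈ 54.945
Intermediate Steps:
sqrt(3043 + s) = sqrt(3043 - 24) = sqrt(3019)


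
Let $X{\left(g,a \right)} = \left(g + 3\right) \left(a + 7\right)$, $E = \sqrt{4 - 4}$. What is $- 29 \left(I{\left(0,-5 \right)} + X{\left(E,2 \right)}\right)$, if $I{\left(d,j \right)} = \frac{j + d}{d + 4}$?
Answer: $- \frac{2987}{4} \approx -746.75$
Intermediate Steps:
$I{\left(d,j \right)} = \frac{d + j}{4 + d}$
$E = 0$ ($E = \sqrt{0} = 0$)
$X{\left(g,a \right)} = \left(3 + g\right) \left(7 + a\right)$
$- 29 \left(I{\left(0,-5 \right)} + X{\left(E,2 \right)}\right) = - 29 \left(\frac{0 - 5}{4 + 0} + \left(21 + 3 \cdot 2 + 7 \cdot 0 + 2 \cdot 0\right)\right) = - 29 \left(\frac{1}{4} \left(-5\right) + \left(21 + 6 + 0 + 0\right)\right) = - 29 \left(\frac{1}{4} \left(-5\right) + 27\right) = - 29 \left(- \frac{5}{4} + 27\right) = \left(-29\right) \frac{103}{4} = - \frac{2987}{4}$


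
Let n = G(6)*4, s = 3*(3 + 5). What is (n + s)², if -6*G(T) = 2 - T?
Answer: 6400/9 ≈ 711.11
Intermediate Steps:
G(T) = -⅓ + T/6 (G(T) = -(2 - T)/6 = -⅓ + T/6)
s = 24 (s = 3*8 = 24)
n = 8/3 (n = (-⅓ + (⅙)*6)*4 = (-⅓ + 1)*4 = (⅔)*4 = 8/3 ≈ 2.6667)
(n + s)² = (8/3 + 24)² = (80/3)² = 6400/9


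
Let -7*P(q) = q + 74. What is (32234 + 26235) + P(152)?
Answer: 409057/7 ≈ 58437.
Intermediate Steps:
P(q) = -74/7 - q/7 (P(q) = -(q + 74)/7 = -(74 + q)/7 = -74/7 - q/7)
(32234 + 26235) + P(152) = (32234 + 26235) + (-74/7 - 1/7*152) = 58469 + (-74/7 - 152/7) = 58469 - 226/7 = 409057/7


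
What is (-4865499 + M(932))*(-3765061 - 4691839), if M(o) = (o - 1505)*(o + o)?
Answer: 50179616589900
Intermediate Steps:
M(o) = 2*o*(-1505 + o) (M(o) = (-1505 + o)*(2*o) = 2*o*(-1505 + o))
(-4865499 + M(932))*(-3765061 - 4691839) = (-4865499 + 2*932*(-1505 + 932))*(-3765061 - 4691839) = (-4865499 + 2*932*(-573))*(-8456900) = (-4865499 - 1068072)*(-8456900) = -5933571*(-8456900) = 50179616589900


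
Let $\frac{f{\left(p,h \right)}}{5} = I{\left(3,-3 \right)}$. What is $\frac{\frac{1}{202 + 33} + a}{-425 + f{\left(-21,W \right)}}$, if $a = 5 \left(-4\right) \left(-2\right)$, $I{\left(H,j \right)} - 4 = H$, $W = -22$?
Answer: $- \frac{9401}{91650} \approx -0.10258$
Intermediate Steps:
$I{\left(H,j \right)} = 4 + H$
$f{\left(p,h \right)} = 35$ ($f{\left(p,h \right)} = 5 \left(4 + 3\right) = 5 \cdot 7 = 35$)
$a = 40$ ($a = \left(-20\right) \left(-2\right) = 40$)
$\frac{\frac{1}{202 + 33} + a}{-425 + f{\left(-21,W \right)}} = \frac{\frac{1}{202 + 33} + 40}{-425 + 35} = \frac{\frac{1}{235} + 40}{-390} = \left(\frac{1}{235} + 40\right) \left(- \frac{1}{390}\right) = \frac{9401}{235} \left(- \frac{1}{390}\right) = - \frac{9401}{91650}$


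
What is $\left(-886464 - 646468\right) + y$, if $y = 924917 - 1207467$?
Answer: $-1815482$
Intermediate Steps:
$y = -282550$
$\left(-886464 - 646468\right) + y = \left(-886464 - 646468\right) - 282550 = -1532932 - 282550 = -1815482$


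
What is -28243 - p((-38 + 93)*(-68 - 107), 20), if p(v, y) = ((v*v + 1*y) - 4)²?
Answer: -8582288364919124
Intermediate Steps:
p(v, y) = (-4 + y + v²)² (p(v, y) = ((v² + y) - 4)² = ((y + v²) - 4)² = (-4 + y + v²)²)
-28243 - p((-38 + 93)*(-68 - 107), 20) = -28243 - (-4 + 20 + ((-38 + 93)*(-68 - 107))²)² = -28243 - (-4 + 20 + (55*(-175))²)² = -28243 - (-4 + 20 + (-9625)²)² = -28243 - (-4 + 20 + 92640625)² = -28243 - 1*92640641² = -28243 - 1*8582288364890881 = -28243 - 8582288364890881 = -8582288364919124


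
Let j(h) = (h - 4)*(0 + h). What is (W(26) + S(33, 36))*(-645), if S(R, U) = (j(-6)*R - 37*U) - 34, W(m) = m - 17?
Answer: -401835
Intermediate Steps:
W(m) = -17 + m
j(h) = h*(-4 + h) (j(h) = (-4 + h)*h = h*(-4 + h))
S(R, U) = -34 - 37*U + 60*R (S(R, U) = ((-6*(-4 - 6))*R - 37*U) - 34 = ((-6*(-10))*R - 37*U) - 34 = (60*R - 37*U) - 34 = (-37*U + 60*R) - 34 = -34 - 37*U + 60*R)
(W(26) + S(33, 36))*(-645) = ((-17 + 26) + (-34 - 37*36 + 60*33))*(-645) = (9 + (-34 - 1332 + 1980))*(-645) = (9 + 614)*(-645) = 623*(-645) = -401835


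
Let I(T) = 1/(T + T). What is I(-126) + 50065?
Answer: 12616379/252 ≈ 50065.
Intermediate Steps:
I(T) = 1/(2*T)
I(-126) + 50065 = (½)/(-126) + 50065 = (½)*(-1/126) + 50065 = -1/252 + 50065 = 12616379/252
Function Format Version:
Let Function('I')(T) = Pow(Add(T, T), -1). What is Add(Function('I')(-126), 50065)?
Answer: Rational(12616379, 252) ≈ 50065.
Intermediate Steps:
Function('I')(T) = Mul(Rational(1, 2), Pow(T, -1)) (Function('I')(T) = Pow(Mul(2, T), -1) = Mul(Rational(1, 2), Pow(T, -1)))
Add(Function('I')(-126), 50065) = Add(Mul(Rational(1, 2), Pow(-126, -1)), 50065) = Add(Mul(Rational(1, 2), Rational(-1, 126)), 50065) = Add(Rational(-1, 252), 50065) = Rational(12616379, 252)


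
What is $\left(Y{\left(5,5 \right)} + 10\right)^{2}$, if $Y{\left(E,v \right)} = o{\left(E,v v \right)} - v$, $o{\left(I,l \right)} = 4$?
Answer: $81$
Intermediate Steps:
$Y{\left(E,v \right)} = 4 - v$
$\left(Y{\left(5,5 \right)} + 10\right)^{2} = \left(\left(4 - 5\right) + 10\right)^{2} = \left(-1 + 10\right)^{2} = 9^{2} = 81$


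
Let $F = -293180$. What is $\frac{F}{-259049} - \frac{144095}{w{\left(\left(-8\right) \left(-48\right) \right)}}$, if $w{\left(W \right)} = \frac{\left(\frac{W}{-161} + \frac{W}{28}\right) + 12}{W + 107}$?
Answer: $- \frac{2950788196509325}{972988044} \approx -3.0327 \cdot 10^{6}$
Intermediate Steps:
$w{\left(W \right)} = \frac{12 + \frac{19 W}{644}}{107 + W}$ ($w{\left(W \right)} = \frac{\left(W \left(- \frac{1}{161}\right) + W \frac{1}{28}\right) + 12}{107 + W} = \frac{\left(- \frac{W}{161} + \frac{W}{28}\right) + 12}{107 + W} = \frac{\frac{19 W}{644} + 12}{107 + W} = \frac{12 + \frac{19 W}{644}}{107 + W}$)
$\frac{F}{-259049} - \frac{144095}{w{\left(\left(-8\right) \left(-48\right) \right)}} = - \frac{293180}{-259049} - \frac{144095}{\frac{1}{644} \frac{1}{107 - -384} \left(7728 + 19 \left(\left(-8\right) \left(-48\right)\right)\right)} = \left(-293180\right) \left(- \frac{1}{259049}\right) - \frac{144095}{\frac{1}{644} \frac{1}{107 + 384} \left(7728 + 19 \cdot 384\right)} = \frac{293180}{259049} - \frac{144095}{\frac{1}{644} \cdot \frac{1}{491} \left(7728 + 7296\right)} = \frac{293180}{259049} - \frac{144095}{\frac{1}{644} \cdot \frac{1}{491} \cdot 15024} = \frac{293180}{259049} - \frac{144095}{\frac{3756}{79051}} = \frac{293180}{259049} - \frac{11390853845}{3756} = - \frac{2950788196509325}{972988044}$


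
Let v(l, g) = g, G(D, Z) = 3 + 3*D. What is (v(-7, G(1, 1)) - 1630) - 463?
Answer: -2087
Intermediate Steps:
(v(-7, G(1, 1)) - 1630) - 463 = ((3 + 3*1) - 1630) - 463 = ((3 + 3) - 1630) - 463 = (6 - 1630) - 463 = -1624 - 463 = -2087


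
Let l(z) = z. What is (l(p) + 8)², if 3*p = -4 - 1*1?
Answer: 361/9 ≈ 40.111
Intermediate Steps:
p = -5/3 (p = (-4 - 1*1)/3 = (-4 - 1)/3 = (⅓)*(-5) = -5/3 ≈ -1.6667)
(l(p) + 8)² = (-5/3 + 8)² = (19/3)² = 361/9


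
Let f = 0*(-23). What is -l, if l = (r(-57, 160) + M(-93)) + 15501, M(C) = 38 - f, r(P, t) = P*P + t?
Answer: -18948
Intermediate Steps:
f = 0
r(P, t) = t + P**2 (r(P, t) = P**2 + t = t + P**2)
M(C) = 38 (M(C) = 38 - 1*0 = 38 + 0 = 38)
l = 18948 (l = ((160 + (-57)**2) + 38) + 15501 = ((160 + 3249) + 38) + 15501 = (3409 + 38) + 15501 = 3447 + 15501 = 18948)
-l = -1*18948 = -18948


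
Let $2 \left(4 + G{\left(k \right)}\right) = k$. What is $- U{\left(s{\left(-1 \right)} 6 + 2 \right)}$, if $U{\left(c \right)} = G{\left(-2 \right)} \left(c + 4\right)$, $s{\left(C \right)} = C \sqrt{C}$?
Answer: $30 - 30 i \approx 30.0 - 30.0 i$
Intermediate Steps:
$s{\left(C \right)} = C^{\frac{3}{2}}$
$G{\left(k \right)} = -4 + \frac{k}{2}$
$U{\left(c \right)} = -20 - 5 c$ ($U{\left(c \right)} = \left(-4 + \frac{1}{2} \left(-2\right)\right) \left(c + 4\right) = \left(-4 - 1\right) \left(4 + c\right) = - 5 \left(4 + c\right) = -20 - 5 c$)
$- U{\left(s{\left(-1 \right)} 6 + 2 \right)} = - (-20 - 5 \left(\left(-1\right)^{\frac{3}{2}} \cdot 6 + 2\right)) = - (-20 - 5 \left(- i 6 + 2\right)) = - (-20 - 5 \left(- 6 i + 2\right)) = - (-20 - 5 \left(2 - 6 i\right)) = - (-20 - \left(10 - 30 i\right)) = - (-30 + 30 i) = 30 - 30 i$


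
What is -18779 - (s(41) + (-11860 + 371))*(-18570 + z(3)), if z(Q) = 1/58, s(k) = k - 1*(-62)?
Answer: -6132241478/29 ≈ -2.1146e+8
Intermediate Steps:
s(k) = 62 + k (s(k) = k + 62 = 62 + k)
z(Q) = 1/58
-18779 - (s(41) + (-11860 + 371))*(-18570 + z(3)) = -18779 - ((62 + 41) + (-11860 + 371))*(-18570 + 1/58) = -18779 - (103 - 11489)*(-1077059)/58 = -18779 - (-11386)*(-1077059)/58 = -18779 - 1*6131696887/29 = -18779 - 6131696887/29 = -6132241478/29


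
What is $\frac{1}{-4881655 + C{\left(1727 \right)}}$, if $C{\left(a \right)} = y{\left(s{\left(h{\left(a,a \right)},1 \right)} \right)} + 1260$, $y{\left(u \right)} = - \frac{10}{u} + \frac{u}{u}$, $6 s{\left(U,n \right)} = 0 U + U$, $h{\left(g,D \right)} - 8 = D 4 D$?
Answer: $- \frac{994177}{4851975465743} \approx -2.049 \cdot 10^{-7}$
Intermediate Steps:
$h{\left(g,D \right)} = 8 + 4 D^{2}$ ($h{\left(g,D \right)} = 8 + D 4 D = 8 + 4 D D = 8 + 4 D^{2}$)
$s{\left(U,n \right)} = \frac{U}{6}$ ($s{\left(U,n \right)} = \frac{0 U + U}{6} = \frac{0 + U}{6} = \frac{U}{6}$)
$y{\left(u \right)} = 1 - \frac{10}{u}$ ($y{\left(u \right)} = - \frac{10}{u} + 1 = 1 - \frac{10}{u}$)
$C{\left(a \right)} = 1260 + \frac{- \frac{26}{3} + \frac{2 a^{2}}{3}}{\frac{4}{3} + \frac{2 a^{2}}{3}}$ ($C{\left(a \right)} = \frac{-10 + \frac{8 + 4 a^{2}}{6}}{\frac{1}{6} \left(8 + 4 a^{2}\right)} + 1260 = \frac{-10 + \left(\frac{4}{3} + \frac{2 a^{2}}{3}\right)}{\frac{4}{3} + \frac{2 a^{2}}{3}} + 1260 = \frac{- \frac{26}{3} + \frac{2 a^{2}}{3}}{\frac{4}{3} + \frac{2 a^{2}}{3}} + 1260 = 1260 + \frac{- \frac{26}{3} + \frac{2 a^{2}}{3}}{\frac{4}{3} + \frac{2 a^{2}}{3}}$)
$\frac{1}{-4881655 + C{\left(1727 \right)}} = \frac{1}{-4881655 + \frac{2507 + 1261 \cdot 1727^{2}}{2 + 1727^{2}}} = \frac{1}{-4881655 + \frac{2507 + 1261 \cdot 2982529}{2 + 2982529}} = \frac{1}{-4881655 + \frac{2507 + 3760969069}{2982531}} = \frac{1}{-4881655 + \frac{1}{2982531} \cdot 3760971576} = \frac{1}{-4881655 + \frac{1253657192}{994177}} = \frac{1}{- \frac{4851975465743}{994177}} = - \frac{994177}{4851975465743}$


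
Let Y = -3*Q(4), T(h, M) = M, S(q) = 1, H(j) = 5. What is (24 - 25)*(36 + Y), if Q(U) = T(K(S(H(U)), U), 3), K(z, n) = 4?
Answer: -27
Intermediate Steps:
Q(U) = 3
Y = -9 (Y = -3*3 = -9)
(24 - 25)*(36 + Y) = (24 - 25)*(36 - 9) = -1*27 = -27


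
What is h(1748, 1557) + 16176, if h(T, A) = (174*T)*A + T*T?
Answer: 476636344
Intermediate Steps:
h(T, A) = T**2 + 174*A*T (h(T, A) = 174*A*T + T**2 = T**2 + 174*A*T)
h(1748, 1557) + 16176 = 1748*(1748 + 174*1557) + 16176 = 1748*(1748 + 270918) + 16176 = 1748*272666 + 16176 = 476620168 + 16176 = 476636344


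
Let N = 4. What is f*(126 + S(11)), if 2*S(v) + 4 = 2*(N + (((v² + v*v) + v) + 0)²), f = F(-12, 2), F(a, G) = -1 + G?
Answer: 64137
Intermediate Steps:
f = 1 (f = -1 + 2 = 1)
S(v) = 2 + (v + 2*v²)² (S(v) = -2 + (2*(4 + (((v² + v*v) + v) + 0)²))/2 = -2 + (2*(4 + (((v² + v²) + v) + 0)²))/2 = -2 + (2*(4 + ((2*v² + v) + 0)²))/2 = -2 + (2*(4 + ((v + 2*v²) + 0)²))/2 = -2 + (2*(4 + (v + 2*v²)²))/2 = -2 + (8 + 2*(v + 2*v²)²)/2 = -2 + (4 + (v + 2*v²)²) = 2 + (v + 2*v²)²)
f*(126 + S(11)) = 1*(126 + (2 + 11²*(1 + 2*11)²)) = 1*(126 + (2 + 121*(1 + 22)²)) = 1*(126 + (2 + 121*23²)) = 1*(126 + (2 + 121*529)) = 1*(126 + (2 + 64009)) = 1*(126 + 64011) = 1*64137 = 64137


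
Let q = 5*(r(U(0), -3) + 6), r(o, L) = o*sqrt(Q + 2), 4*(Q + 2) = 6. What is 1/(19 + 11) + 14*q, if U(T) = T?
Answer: 12601/30 ≈ 420.03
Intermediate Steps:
Q = -1/2 (Q = -2 + (1/4)*6 = -2 + 3/2 = -1/2 ≈ -0.50000)
r(o, L) = o*sqrt(6)/2 (r(o, L) = o*sqrt(-1/2 + 2) = o*sqrt(3/2) = o*(sqrt(6)/2) = o*sqrt(6)/2)
q = 30 (q = 5*((1/2)*0*sqrt(6) + 6) = 5*(0 + 6) = 5*6 = 30)
1/(19 + 11) + 14*q = 1/(19 + 11) + 14*30 = 1/30 + 420 = 12601/30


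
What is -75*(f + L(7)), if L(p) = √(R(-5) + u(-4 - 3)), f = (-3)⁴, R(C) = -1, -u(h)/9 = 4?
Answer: -6075 - 75*I*√37 ≈ -6075.0 - 456.21*I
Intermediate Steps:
u(h) = -36 (u(h) = -9*4 = -36)
f = 81
L(p) = I*√37 (L(p) = √(-1 - 36) = √(-37) = I*√37)
-75*(f + L(7)) = -75*(81 + I*√37) = -6075 - 75*I*√37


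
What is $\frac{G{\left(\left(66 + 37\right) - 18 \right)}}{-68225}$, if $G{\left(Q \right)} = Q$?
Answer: $- \frac{17}{13645} \approx -0.0012459$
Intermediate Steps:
$\frac{G{\left(\left(66 + 37\right) - 18 \right)}}{-68225} = \frac{\left(66 + 37\right) - 18}{-68225} = \left(103 - 18\right) \left(- \frac{1}{68225}\right) = 85 \left(- \frac{1}{68225}\right) = - \frac{17}{13645}$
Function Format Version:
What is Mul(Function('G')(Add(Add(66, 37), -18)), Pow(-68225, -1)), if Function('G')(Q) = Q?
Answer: Rational(-17, 13645) ≈ -0.0012459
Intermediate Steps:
Mul(Function('G')(Add(Add(66, 37), -18)), Pow(-68225, -1)) = Mul(Add(Add(66, 37), -18), Pow(-68225, -1)) = Mul(Add(103, -18), Rational(-1, 68225)) = Mul(85, Rational(-1, 68225)) = Rational(-17, 13645)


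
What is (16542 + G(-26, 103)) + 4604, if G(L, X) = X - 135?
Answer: 21114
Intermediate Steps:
G(L, X) = -135 + X
(16542 + G(-26, 103)) + 4604 = (16542 + (-135 + 103)) + 4604 = (16542 - 32) + 4604 = 16510 + 4604 = 21114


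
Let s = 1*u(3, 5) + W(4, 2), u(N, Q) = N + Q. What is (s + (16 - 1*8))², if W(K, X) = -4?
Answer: 144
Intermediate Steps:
s = 4 (s = 1*(3 + 5) - 4 = 1*8 - 4 = 8 - 4 = 4)
(s + (16 - 1*8))² = (4 + (16 - 1*8))² = (4 + (16 - 8))² = (4 + 8)² = 12² = 144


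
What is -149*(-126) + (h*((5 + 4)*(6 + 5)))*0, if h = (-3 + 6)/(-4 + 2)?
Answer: 18774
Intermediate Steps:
h = -3/2 (h = 3/(-2) = 3*(-1/2) = -3/2 ≈ -1.5000)
-149*(-126) + (h*((5 + 4)*(6 + 5)))*0 = -149*(-126) - 3*(5 + 4)*(6 + 5)/2*0 = 18774 - 27*11/2*0 = 18774 - 3/2*99*0 = 18774 - 297/2*0 = 18774 + 0 = 18774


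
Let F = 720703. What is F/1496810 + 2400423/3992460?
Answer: 215678501667/199198468420 ≈ 1.0827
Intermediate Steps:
F/1496810 + 2400423/3992460 = 720703/1496810 + 2400423/3992460 = 720703*(1/1496810) + 2400423*(1/3992460) = 720703/1496810 + 800141/1330820 = 215678501667/199198468420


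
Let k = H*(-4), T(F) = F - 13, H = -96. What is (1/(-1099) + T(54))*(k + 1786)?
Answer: 13967980/157 ≈ 88968.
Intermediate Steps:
T(F) = -13 + F
k = 384 (k = -96*(-4) = 384)
(1/(-1099) + T(54))*(k + 1786) = (1/(-1099) + (-13 + 54))*(384 + 1786) = (-1/1099 + 41)*2170 = (45058/1099)*2170 = 13967980/157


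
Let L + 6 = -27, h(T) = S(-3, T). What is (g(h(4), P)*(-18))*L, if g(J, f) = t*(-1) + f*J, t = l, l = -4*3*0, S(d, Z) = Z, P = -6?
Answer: -14256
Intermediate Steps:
h(T) = T
l = 0 (l = -12*0 = 0)
t = 0
L = -33 (L = -6 - 27 = -33)
g(J, f) = J*f (g(J, f) = 0*(-1) + f*J = 0 + J*f = J*f)
(g(h(4), P)*(-18))*L = ((4*(-6))*(-18))*(-33) = -24*(-18)*(-33) = 432*(-33) = -14256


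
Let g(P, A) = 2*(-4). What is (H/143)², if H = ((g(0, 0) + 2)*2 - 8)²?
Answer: 160000/20449 ≈ 7.8243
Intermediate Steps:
g(P, A) = -8
H = 400 (H = ((-8 + 2)*2 - 8)² = (-6*2 - 8)² = (-12 - 8)² = (-20)² = 400)
(H/143)² = (400/143)² = 160000/20449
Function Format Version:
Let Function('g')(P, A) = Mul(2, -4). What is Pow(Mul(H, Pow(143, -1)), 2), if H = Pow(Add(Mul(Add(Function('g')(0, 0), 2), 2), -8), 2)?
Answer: Rational(160000, 20449) ≈ 7.8243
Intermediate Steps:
Function('g')(P, A) = -8
H = 400 (H = Pow(Add(Mul(Add(-8, 2), 2), -8), 2) = Pow(Add(Mul(-6, 2), -8), 2) = Pow(Add(-12, -8), 2) = Pow(-20, 2) = 400)
Pow(Mul(H, Pow(143, -1)), 2) = Pow(Mul(400, Pow(143, -1)), 2) = Pow(Mul(400, Rational(1, 143)), 2) = Pow(Rational(400, 143), 2) = Rational(160000, 20449)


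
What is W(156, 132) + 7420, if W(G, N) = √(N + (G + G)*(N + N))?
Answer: 7420 + 50*√33 ≈ 7707.2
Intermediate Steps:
W(G, N) = √(N + 4*G*N) (W(G, N) = √(N + (2*G)*(2*N)) = √(N + 4*G*N))
W(156, 132) + 7420 = √(132*(1 + 4*156)) + 7420 = √(132*(1 + 624)) + 7420 = √(132*625) + 7420 = √82500 + 7420 = 50*√33 + 7420 = 7420 + 50*√33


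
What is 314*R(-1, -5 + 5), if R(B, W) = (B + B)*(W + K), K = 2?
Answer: -1256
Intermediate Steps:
R(B, W) = 2*B*(2 + W) (R(B, W) = (B + B)*(W + 2) = (2*B)*(2 + W) = 2*B*(2 + W))
314*R(-1, -5 + 5) = 314*(2*(-1)*(2 + (-5 + 5))) = 314*(2*(-1)*(2 + 0)) = 314*(2*(-1)*2) = 314*(-4) = -1256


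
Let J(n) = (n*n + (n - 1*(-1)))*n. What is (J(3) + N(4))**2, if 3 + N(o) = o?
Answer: 1600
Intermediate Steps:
N(o) = -3 + o
J(n) = n*(1 + n + n**2) (J(n) = (n**2 + (n + 1))*n = (n**2 + (1 + n))*n = (1 + n + n**2)*n = n*(1 + n + n**2))
(J(3) + N(4))**2 = (3*(1 + 3 + 3**2) + (-3 + 4))**2 = (3*(1 + 3 + 9) + 1)**2 = (3*13 + 1)**2 = (39 + 1)**2 = 40**2 = 1600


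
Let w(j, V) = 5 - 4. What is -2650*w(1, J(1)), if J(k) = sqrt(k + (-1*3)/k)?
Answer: -2650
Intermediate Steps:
J(k) = sqrt(k - 3/k)
w(j, V) = 1
-2650*w(1, J(1)) = -2650*1 = -2650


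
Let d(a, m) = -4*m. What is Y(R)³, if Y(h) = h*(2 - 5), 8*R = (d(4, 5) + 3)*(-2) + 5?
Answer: -1601613/512 ≈ -3128.1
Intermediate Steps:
R = 39/8 (R = ((-4*5 + 3)*(-2) + 5)/8 = ((-20 + 3)*(-2) + 5)/8 = (-17*(-2) + 5)/8 = (34 + 5)/8 = (⅛)*39 = 39/8 ≈ 4.8750)
Y(h) = -3*h (Y(h) = h*(-3) = -3*h)
Y(R)³ = (-3*39/8)³ = (-117/8)³ = -1601613/512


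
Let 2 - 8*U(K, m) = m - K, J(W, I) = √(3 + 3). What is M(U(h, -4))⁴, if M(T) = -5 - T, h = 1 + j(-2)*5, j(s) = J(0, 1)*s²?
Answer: 42449281/4096 + 1083115*√6/256 ≈ 20727.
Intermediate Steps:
J(W, I) = √6
j(s) = √6*s²
h = 1 + 20*√6 (h = 1 + (√6*(-2)²)*5 = 1 + (√6*4)*5 = 1 + (4*√6)*5 = 1 + 20*√6 ≈ 49.990)
U(K, m) = ¼ - m/8 + K/8 (U(K, m) = ¼ - (m - K)/8 = ¼ + (-m/8 + K/8) = ¼ - m/8 + K/8)
M(U(h, -4))⁴ = (-5 - (¼ - ⅛*(-4) + (1 + 20*√6)/8))⁴ = (-5 - (¼ + ½ + (⅛ + 5*√6/2)))⁴ = (-5 - (7/8 + 5*√6/2))⁴ = (-5 + (-7/8 - 5*√6/2))⁴ = (-47/8 - 5*√6/2)⁴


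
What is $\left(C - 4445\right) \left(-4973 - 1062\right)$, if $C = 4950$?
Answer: $-3047675$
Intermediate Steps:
$\left(C - 4445\right) \left(-4973 - 1062\right) = \left(4950 - 4445\right) \left(-4973 - 1062\right) = 505 \left(-6035\right) = -3047675$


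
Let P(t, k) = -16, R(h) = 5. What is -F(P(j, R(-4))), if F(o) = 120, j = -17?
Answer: -120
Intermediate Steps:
-F(P(j, R(-4))) = -1*120 = -120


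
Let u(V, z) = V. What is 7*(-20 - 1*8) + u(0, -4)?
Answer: -196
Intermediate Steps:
7*(-20 - 1*8) + u(0, -4) = 7*(-20 - 1*8) + 0 = 7*(-20 - 8) + 0 = 7*(-28) + 0 = -196 + 0 = -196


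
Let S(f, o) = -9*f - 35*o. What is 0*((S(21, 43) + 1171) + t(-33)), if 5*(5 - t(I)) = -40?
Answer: 0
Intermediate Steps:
S(f, o) = -35*o - 9*f
t(I) = 13 (t(I) = 5 - 1/5*(-40) = 5 + 8 = 13)
0*((S(21, 43) + 1171) + t(-33)) = 0*(((-35*43 - 9*21) + 1171) + 13) = 0*(((-1505 - 189) + 1171) + 13) = 0*((-1694 + 1171) + 13) = 0*(-523 + 13) = 0*(-510) = 0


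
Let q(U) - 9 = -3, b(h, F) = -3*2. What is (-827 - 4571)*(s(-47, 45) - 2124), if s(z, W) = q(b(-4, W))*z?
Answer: 12987588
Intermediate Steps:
b(h, F) = -6
q(U) = 6 (q(U) = 9 - 3 = 6)
s(z, W) = 6*z
(-827 - 4571)*(s(-47, 45) - 2124) = (-827 - 4571)*(6*(-47) - 2124) = -5398*(-282 - 2124) = -5398*(-2406) = 12987588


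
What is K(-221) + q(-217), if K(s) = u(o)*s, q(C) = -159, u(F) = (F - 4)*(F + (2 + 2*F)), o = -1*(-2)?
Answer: 3377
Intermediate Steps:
o = 2
u(F) = (-4 + F)*(2 + 3*F)
K(s) = -16*s (K(s) = (-8 - 10*2 + 3*2**2)*s = (-8 - 20 + 3*4)*s = (-8 - 20 + 12)*s = -16*s)
K(-221) + q(-217) = -16*(-221) - 159 = 3536 - 159 = 3377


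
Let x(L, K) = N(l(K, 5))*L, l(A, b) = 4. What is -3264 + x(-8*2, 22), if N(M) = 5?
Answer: -3344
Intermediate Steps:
x(L, K) = 5*L
-3264 + x(-8*2, 22) = -3264 + 5*(-8*2) = -3264 + 5*(-16) = -3264 - 80 = -3344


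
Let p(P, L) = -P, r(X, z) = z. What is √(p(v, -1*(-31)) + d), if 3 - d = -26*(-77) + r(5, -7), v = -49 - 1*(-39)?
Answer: I*√1982 ≈ 44.52*I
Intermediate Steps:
v = -10 (v = -49 + 39 = -10)
d = -1992 (d = 3 - (-26*(-77) - 7) = 3 - (2002 - 7) = 3 - 1*1995 = 3 - 1995 = -1992)
√(p(v, -1*(-31)) + d) = √(-1*(-10) - 1992) = √(10 - 1992) = √(-1982) = I*√1982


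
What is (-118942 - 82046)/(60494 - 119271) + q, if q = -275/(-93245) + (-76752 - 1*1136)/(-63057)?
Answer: 321931234243403/69118812738561 ≈ 4.6576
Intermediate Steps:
q = 1456001447/1175949993 (q = -275*(-1/93245) + (-76752 - 1136)*(-1/63057) = 55/18649 - 77888*(-1/63057) = 55/18649 + 77888/63057 = 1456001447/1175949993 ≈ 1.2381)
(-118942 - 82046)/(60494 - 119271) + q = (-118942 - 82046)/(60494 - 119271) + 1456001447/1175949993 = -200988/(-58777) + 1456001447/1175949993 = -200988*(-1/58777) + 1456001447/1175949993 = 200988/58777 + 1456001447/1175949993 = 321931234243403/69118812738561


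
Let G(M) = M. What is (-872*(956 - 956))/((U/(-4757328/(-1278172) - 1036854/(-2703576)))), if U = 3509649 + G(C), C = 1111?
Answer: 0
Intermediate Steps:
U = 3510760 (U = 3509649 + 1111 = 3510760)
(-872*(956 - 956))/((U/(-4757328/(-1278172) - 1036854/(-2703576)))) = (-872*(956 - 956))/((3510760/(-4757328/(-1278172) - 1036854/(-2703576)))) = (-872*0)/((3510760/(-4757328*(-1/1278172) - 1036854*(-1/2703576)))) = 0/((3510760/(1189332/319543 + 172809/450596))) = 0/((3510760/(591128148159/143984797628))) = 0/((3510760*(143984797628/591128148159))) = 0/(505496068120477280/591128148159) = 0*(591128148159/505496068120477280) = 0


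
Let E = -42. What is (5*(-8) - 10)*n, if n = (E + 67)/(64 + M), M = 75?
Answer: -1250/139 ≈ -8.9928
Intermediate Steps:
n = 25/139 (n = (-42 + 67)/(64 + 75) = 25/139 ≈ 0.17986)
(5*(-8) - 10)*n = (5*(-8) - 10)*(25/139) = (-40 - 10)*(25/139) = -50*25/139 = -1250/139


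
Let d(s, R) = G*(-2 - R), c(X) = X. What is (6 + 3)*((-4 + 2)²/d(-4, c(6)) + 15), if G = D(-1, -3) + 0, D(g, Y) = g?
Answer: 279/2 ≈ 139.50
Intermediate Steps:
G = -1 (G = -1 + 0 = -1)
d(s, R) = 2 + R (d(s, R) = -(-2 - R) = 2 + R)
(6 + 3)*((-4 + 2)²/d(-4, c(6)) + 15) = (6 + 3)*((-4 + 2)²/(2 + 6) + 15) = 9*((-2)²/8 + 15) = 9*(4*(⅛) + 15) = 9*(½ + 15) = 9*(31/2) = 279/2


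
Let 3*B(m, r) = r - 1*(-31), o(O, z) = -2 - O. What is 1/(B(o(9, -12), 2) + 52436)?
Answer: 1/52447 ≈ 1.9067e-5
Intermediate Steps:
B(m, r) = 31/3 + r/3 (B(m, r) = (r - 1*(-31))/3 = (r + 31)/3 = (31 + r)/3 = 31/3 + r/3)
1/(B(o(9, -12), 2) + 52436) = 1/((31/3 + (1/3)*2) + 52436) = 1/((31/3 + 2/3) + 52436) = 1/(11 + 52436) = 1/52447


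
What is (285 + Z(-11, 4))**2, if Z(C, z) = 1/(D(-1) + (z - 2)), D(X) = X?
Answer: 81796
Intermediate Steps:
Z(C, z) = 1/(-3 + z) (Z(C, z) = 1/(-1 + (z - 2)) = 1/(-1 + (-2 + z)) = 1/(-3 + z))
(285 + Z(-11, 4))**2 = (285 + 1/(-3 + 4))**2 = (285 + 1/1)**2 = (285 + 1)**2 = 286**2 = 81796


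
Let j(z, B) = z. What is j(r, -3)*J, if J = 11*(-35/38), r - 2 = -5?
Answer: 1155/38 ≈ 30.395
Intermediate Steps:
r = -3 (r = 2 - 5 = -3)
J = -385/38 (J = 11*(-35*1/38) = 11*(-35/38) = -385/38 ≈ -10.132)
j(r, -3)*J = -3*(-385/38) = 1155/38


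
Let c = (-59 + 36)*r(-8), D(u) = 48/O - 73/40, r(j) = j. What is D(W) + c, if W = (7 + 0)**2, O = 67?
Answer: 490149/2680 ≈ 182.89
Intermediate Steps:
W = 49 (W = 7**2 = 49)
D(u) = -2971/2680 (D(u) = 48/67 - 73/40 = -2971/2680)
c = 184 (c = (-59 + 36)*(-8) = -23*(-8) = 184)
D(W) + c = -2971/2680 + 184 = 490149/2680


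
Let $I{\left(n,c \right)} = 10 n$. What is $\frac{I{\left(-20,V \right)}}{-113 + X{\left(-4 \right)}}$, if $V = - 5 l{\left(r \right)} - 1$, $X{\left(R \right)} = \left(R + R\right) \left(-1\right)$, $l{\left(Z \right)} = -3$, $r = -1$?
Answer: $\frac{40}{21} \approx 1.9048$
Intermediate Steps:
$X{\left(R \right)} = - 2 R$ ($X{\left(R \right)} = 2 R \left(-1\right) = - 2 R$)
$V = 14$ ($V = \left(-5\right) \left(-3\right) - 1 = 15 - 1 = 14$)
$\frac{I{\left(-20,V \right)}}{-113 + X{\left(-4 \right)}} = \frac{10 \left(-20\right)}{-113 - -8} = - \frac{200}{-113 + 8} = - \frac{200}{-105} = \left(-200\right) \left(- \frac{1}{105}\right) = \frac{40}{21}$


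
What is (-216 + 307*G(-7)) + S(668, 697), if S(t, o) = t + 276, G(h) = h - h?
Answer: 728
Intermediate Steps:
G(h) = 0
S(t, o) = 276 + t
(-216 + 307*G(-7)) + S(668, 697) = (-216 + 307*0) + (276 + 668) = (-216 + 0) + 944 = -216 + 944 = 728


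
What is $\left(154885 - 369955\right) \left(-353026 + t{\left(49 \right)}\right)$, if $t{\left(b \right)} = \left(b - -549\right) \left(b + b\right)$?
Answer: $63321339540$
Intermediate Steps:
$t{\left(b \right)} = 2 b \left(549 + b\right)$ ($t{\left(b \right)} = \left(b + 549\right) 2 b = \left(549 + b\right) 2 b = 2 b \left(549 + b\right)$)
$\left(154885 - 369955\right) \left(-353026 + t{\left(49 \right)}\right) = \left(154885 - 369955\right) \left(-353026 + 2 \cdot 49 \left(549 + 49\right)\right) = - 215070 \left(-353026 + 2 \cdot 49 \cdot 598\right) = - 215070 \left(-353026 + 58604\right) = \left(-215070\right) \left(-294422\right) = 63321339540$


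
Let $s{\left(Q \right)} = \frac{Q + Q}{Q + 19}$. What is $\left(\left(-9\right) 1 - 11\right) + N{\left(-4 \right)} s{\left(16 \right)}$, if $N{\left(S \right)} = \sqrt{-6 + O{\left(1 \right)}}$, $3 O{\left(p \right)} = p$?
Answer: $-20 + \frac{32 i \sqrt{51}}{105} \approx -20.0 + 2.1764 i$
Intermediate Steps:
$O{\left(p \right)} = \frac{p}{3}$
$s{\left(Q \right)} = \frac{2 Q}{19 + Q}$
$N{\left(S \right)} = \frac{i \sqrt{51}}{3}$ ($N{\left(S \right)} = \sqrt{-6 + \frac{1}{3} \cdot 1} = \sqrt{-6 + \frac{1}{3}} = \sqrt{- \frac{17}{3}} = \frac{i \sqrt{51}}{3}$)
$\left(\left(-9\right) 1 - 11\right) + N{\left(-4 \right)} s{\left(16 \right)} = \left(\left(-9\right) 1 - 11\right) + \frac{i \sqrt{51}}{3} \cdot 2 \cdot 16 \frac{1}{19 + 16} = \left(-9 - 11\right) + \frac{i \sqrt{51}}{3} \cdot 2 \cdot 16 \cdot \frac{1}{35} = -20 + \frac{i \sqrt{51}}{3} \cdot 2 \cdot 16 \cdot \frac{1}{35} = -20 + \frac{i \sqrt{51}}{3} \cdot \frac{32}{35} = -20 + \frac{32 i \sqrt{51}}{105}$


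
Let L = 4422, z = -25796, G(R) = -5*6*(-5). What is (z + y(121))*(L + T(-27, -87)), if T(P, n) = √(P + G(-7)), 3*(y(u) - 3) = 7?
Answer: -114046328 - 77372*√123/3 ≈ -1.1433e+8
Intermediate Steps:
G(R) = 150 (G(R) = -30*(-5) = 150)
y(u) = 16/3 (y(u) = 3 + (⅓)*7 = 3 + 7/3 = 16/3)
T(P, n) = √(150 + P) (T(P, n) = √(P + 150) = √(150 + P))
(z + y(121))*(L + T(-27, -87)) = (-25796 + 16/3)*(4422 + √(150 - 27)) = -77372*(4422 + √123)/3 = -114046328 - 77372*√123/3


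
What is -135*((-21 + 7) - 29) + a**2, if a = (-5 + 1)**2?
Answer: 6061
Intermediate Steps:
a = 16 (a = (-4)**2 = 16)
-135*((-21 + 7) - 29) + a**2 = -135*((-21 + 7) - 29) + 16**2 = -135*(-14 - 29) + 256 = -135*(-43) + 256 = 5805 + 256 = 6061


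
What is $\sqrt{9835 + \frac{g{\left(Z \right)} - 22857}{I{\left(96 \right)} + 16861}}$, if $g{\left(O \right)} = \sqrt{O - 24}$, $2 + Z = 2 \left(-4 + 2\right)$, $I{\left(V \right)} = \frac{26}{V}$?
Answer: $\frac{\sqrt{38114557187611 + 229872 i \sqrt{30}}}{62257} \approx 99.165 + 1.6379 \cdot 10^{-6} i$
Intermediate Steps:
$Z = -6$ ($Z = -2 + 2 \left(-4 + 2\right) = -2 + 2 \left(-2\right) = -2 - 4 = -6$)
$g{\left(O \right)} = \sqrt{-24 + O}$
$\sqrt{9835 + \frac{g{\left(Z \right)} - 22857}{I{\left(96 \right)} + 16861}} = \sqrt{9835 + \frac{\sqrt{-24 - 6} - 22857}{\frac{26}{96} + 16861}} = \sqrt{9835 + \frac{\sqrt{-30} - 22857}{26 \cdot \frac{1}{96} + 16861}} = \sqrt{9835 + \frac{i \sqrt{30} - 22857}{\frac{13}{48} + 16861}} = \sqrt{9835 + \frac{-22857 + i \sqrt{30}}{\frac{809341}{48}}} = \sqrt{9835 + \left(-22857 + i \sqrt{30}\right) \frac{48}{809341}} = \sqrt{9835 - \left(\frac{1097136}{809341} - \frac{48 i \sqrt{30}}{809341}\right)} = \sqrt{\frac{7958771599}{809341} + \frac{48 i \sqrt{30}}{809341}}$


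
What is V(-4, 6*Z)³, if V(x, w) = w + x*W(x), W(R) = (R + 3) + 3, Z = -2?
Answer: -8000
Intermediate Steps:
W(R) = 6 + R (W(R) = (3 + R) + 3 = 6 + R)
V(x, w) = w + x*(6 + x)
V(-4, 6*Z)³ = (6*(-2) - 4*(6 - 4))³ = (-12 - 4*2)³ = (-12 - 8)³ = (-20)³ = -8000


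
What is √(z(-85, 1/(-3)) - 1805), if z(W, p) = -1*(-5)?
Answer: 30*I*√2 ≈ 42.426*I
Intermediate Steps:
z(W, p) = 5
√(z(-85, 1/(-3)) - 1805) = √(5 - 1805) = √(-1800) = 30*I*√2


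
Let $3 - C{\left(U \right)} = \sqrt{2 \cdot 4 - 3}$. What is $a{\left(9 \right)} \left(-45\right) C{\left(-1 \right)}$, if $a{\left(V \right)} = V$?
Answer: $-1215 + 405 \sqrt{5} \approx -309.39$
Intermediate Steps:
$C{\left(U \right)} = 3 - \sqrt{5}$ ($C{\left(U \right)} = 3 - \sqrt{2 \cdot 4 - 3} = 3 - \sqrt{8 - 3} = 3 - \sqrt{5}$)
$a{\left(9 \right)} \left(-45\right) C{\left(-1 \right)} = 9 \left(-45\right) \left(3 - \sqrt{5}\right) = - 405 \left(3 - \sqrt{5}\right) = -1215 + 405 \sqrt{5}$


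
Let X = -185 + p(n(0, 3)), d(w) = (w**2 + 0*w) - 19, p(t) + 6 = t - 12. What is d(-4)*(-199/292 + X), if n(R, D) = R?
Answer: 178425/292 ≈ 611.04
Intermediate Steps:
p(t) = -18 + t (p(t) = -6 + (t - 12) = -6 + (-12 + t) = -18 + t)
d(w) = -19 + w**2 (d(w) = (w**2 + 0) - 19 = w**2 - 19 = -19 + w**2)
X = -203 (X = -185 + (-18 + 0) = -185 - 18 = -203)
d(-4)*(-199/292 + X) = (-19 + (-4)**2)*(-199/292 - 203) = (-19 + 16)*(-199*1/292 - 203) = -3*(-199/292 - 203) = -3*(-59475/292) = 178425/292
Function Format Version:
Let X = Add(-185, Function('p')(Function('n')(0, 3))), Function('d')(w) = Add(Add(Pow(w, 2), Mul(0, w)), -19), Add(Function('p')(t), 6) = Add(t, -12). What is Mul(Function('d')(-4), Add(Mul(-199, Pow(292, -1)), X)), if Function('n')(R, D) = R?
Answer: Rational(178425, 292) ≈ 611.04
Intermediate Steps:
Function('p')(t) = Add(-18, t) (Function('p')(t) = Add(-6, Add(t, -12)) = Add(-6, Add(-12, t)) = Add(-18, t))
Function('d')(w) = Add(-19, Pow(w, 2)) (Function('d')(w) = Add(Add(Pow(w, 2), 0), -19) = Add(Pow(w, 2), -19) = Add(-19, Pow(w, 2)))
X = -203 (X = Add(-185, Add(-18, 0)) = Add(-185, -18) = -203)
Mul(Function('d')(-4), Add(Mul(-199, Pow(292, -1)), X)) = Mul(Add(-19, Pow(-4, 2)), Add(Mul(-199, Pow(292, -1)), -203)) = Mul(Add(-19, 16), Add(Mul(-199, Rational(1, 292)), -203)) = Mul(-3, Add(Rational(-199, 292), -203)) = Mul(-3, Rational(-59475, 292)) = Rational(178425, 292)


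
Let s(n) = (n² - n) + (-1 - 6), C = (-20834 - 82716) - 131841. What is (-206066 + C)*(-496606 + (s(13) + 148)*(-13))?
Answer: 220934660419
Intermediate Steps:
C = -235391 (C = -103550 - 131841 = -235391)
s(n) = -7 + n² - n (s(n) = (n² - n) - 7 = -7 + n² - n)
(-206066 + C)*(-496606 + (s(13) + 148)*(-13)) = (-206066 - 235391)*(-496606 + ((-7 + 13² - 1*13) + 148)*(-13)) = -441457*(-496606 + ((-7 + 169 - 13) + 148)*(-13)) = -441457*(-496606 + (149 + 148)*(-13)) = -441457*(-496606 + 297*(-13)) = -441457*(-496606 - 3861) = -441457*(-500467) = 220934660419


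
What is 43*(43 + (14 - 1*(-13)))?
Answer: 3010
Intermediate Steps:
43*(43 + (14 - 1*(-13))) = 43*(43 + (14 + 13)) = 43*(43 + 27) = 43*70 = 3010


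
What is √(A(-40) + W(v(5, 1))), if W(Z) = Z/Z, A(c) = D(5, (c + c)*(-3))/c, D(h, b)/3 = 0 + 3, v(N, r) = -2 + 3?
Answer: √310/20 ≈ 0.88034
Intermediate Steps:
v(N, r) = 1
D(h, b) = 9 (D(h, b) = 3*(0 + 3) = 3*3 = 9)
A(c) = 9/c
W(Z) = 1
√(A(-40) + W(v(5, 1))) = √(9/(-40) + 1) = √(9*(-1/40) + 1) = √(-9/40 + 1) = √(31/40) = √310/20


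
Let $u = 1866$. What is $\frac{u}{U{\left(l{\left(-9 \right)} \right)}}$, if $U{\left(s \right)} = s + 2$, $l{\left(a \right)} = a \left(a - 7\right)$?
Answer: $\frac{933}{73} \approx 12.781$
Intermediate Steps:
$l{\left(a \right)} = a \left(-7 + a\right)$
$U{\left(s \right)} = 2 + s$
$\frac{u}{U{\left(l{\left(-9 \right)} \right)}} = \frac{1866}{2 - 9 \left(-7 - 9\right)} = \frac{1866}{2 - -144} = \frac{1866}{2 + 144} = \frac{1866}{146} = 1866 \cdot \frac{1}{146} = \frac{933}{73}$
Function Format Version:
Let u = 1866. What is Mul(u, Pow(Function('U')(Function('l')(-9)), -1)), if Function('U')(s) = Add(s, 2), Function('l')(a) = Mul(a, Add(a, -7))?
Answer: Rational(933, 73) ≈ 12.781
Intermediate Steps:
Function('l')(a) = Mul(a, Add(-7, a))
Function('U')(s) = Add(2, s)
Mul(u, Pow(Function('U')(Function('l')(-9)), -1)) = Mul(1866, Pow(Add(2, Mul(-9, Add(-7, -9))), -1)) = Mul(1866, Pow(Add(2, Mul(-9, -16)), -1)) = Mul(1866, Pow(Add(2, 144), -1)) = Mul(1866, Pow(146, -1)) = Mul(1866, Rational(1, 146)) = Rational(933, 73)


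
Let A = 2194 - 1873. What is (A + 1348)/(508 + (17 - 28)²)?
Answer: 1669/629 ≈ 2.6534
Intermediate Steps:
A = 321
(A + 1348)/(508 + (17 - 28)²) = (321 + 1348)/(508 + (17 - 28)²) = 1669/(508 + (-11)²) = 1669/(508 + 121) = 1669/629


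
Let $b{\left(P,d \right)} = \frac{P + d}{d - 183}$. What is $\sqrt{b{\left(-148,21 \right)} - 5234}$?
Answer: $\frac{i \sqrt{1695562}}{18} \approx 72.341 i$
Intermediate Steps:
$b{\left(P,d \right)} = \frac{P + d}{-183 + d}$
$\sqrt{b{\left(-148,21 \right)} - 5234} = \sqrt{\frac{-148 + 21}{-183 + 21} - 5234} = \sqrt{\frac{1}{-162} \left(-127\right) - 5234} = \sqrt{\left(- \frac{1}{162}\right) \left(-127\right) - 5234} = \sqrt{\frac{127}{162} - 5234} = \sqrt{- \frac{847781}{162}} = \frac{i \sqrt{1695562}}{18}$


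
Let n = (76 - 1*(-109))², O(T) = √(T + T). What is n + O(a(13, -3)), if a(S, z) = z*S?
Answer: 34225 + I*√78 ≈ 34225.0 + 8.8318*I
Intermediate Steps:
a(S, z) = S*z
O(T) = √2*√T (O(T) = √(2*T) = √2*√T)
n = 34225 (n = (76 + 109)² = 185² = 34225)
n + O(a(13, -3)) = 34225 + √2*√(13*(-3)) = 34225 + √2*√(-39) = 34225 + √2*(I*√39) = 34225 + I*√78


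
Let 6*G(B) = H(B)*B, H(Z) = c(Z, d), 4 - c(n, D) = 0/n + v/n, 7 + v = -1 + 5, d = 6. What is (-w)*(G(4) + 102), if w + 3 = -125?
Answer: 40384/3 ≈ 13461.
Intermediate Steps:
w = -128 (w = -3 - 125 = -128)
v = -3 (v = -7 + (-1 + 5) = -7 + 4 = -3)
c(n, D) = 4 + 3/n (c(n, D) = 4 - (0/n - 3/n) = 4 - (0 - 3/n) = 4 - (-3)/n = 4 + 3/n)
H(Z) = 4 + 3/Z
G(B) = B*(4 + 3/B)/6 (G(B) = ((4 + 3/B)*B)/6 = (B*(4 + 3/B))/6 = B*(4 + 3/B)/6)
(-w)*(G(4) + 102) = (-1*(-128))*((1/2 + (2/3)*4) + 102) = 128*((1/2 + 8/3) + 102) = 128*(19/6 + 102) = 128*(631/6) = 40384/3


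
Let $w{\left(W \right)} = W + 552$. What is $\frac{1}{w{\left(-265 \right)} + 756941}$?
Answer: $\frac{1}{757228} \approx 1.3206 \cdot 10^{-6}$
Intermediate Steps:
$w{\left(W \right)} = 552 + W$
$\frac{1}{w{\left(-265 \right)} + 756941} = \frac{1}{\left(552 - 265\right) + 756941} = \frac{1}{287 + 756941} = \frac{1}{757228}$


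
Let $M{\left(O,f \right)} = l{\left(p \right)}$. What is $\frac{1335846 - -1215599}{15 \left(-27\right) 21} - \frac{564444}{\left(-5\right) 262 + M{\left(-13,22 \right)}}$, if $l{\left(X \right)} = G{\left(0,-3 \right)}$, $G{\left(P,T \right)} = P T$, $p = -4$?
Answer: $\frac{145820327}{1114155} \approx 130.88$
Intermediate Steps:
$l{\left(X \right)} = 0$ ($l{\left(X \right)} = 0 \left(-3\right) = 0$)
$M{\left(O,f \right)} = 0$
$\frac{1335846 - -1215599}{15 \left(-27\right) 21} - \frac{564444}{\left(-5\right) 262 + M{\left(-13,22 \right)}} = \frac{1335846 - -1215599}{15 \left(-27\right) 21} - \frac{564444}{\left(-5\right) 262 + 0} = \frac{1335846 + 1215599}{\left(-405\right) 21} - \frac{564444}{-1310 + 0} = \frac{2551445}{-8505} - \frac{564444}{-1310} = 2551445 \left(- \frac{1}{8505}\right) - - \frac{282222}{655} = - \frac{510289}{1701} + \frac{282222}{655} = \frac{145820327}{1114155}$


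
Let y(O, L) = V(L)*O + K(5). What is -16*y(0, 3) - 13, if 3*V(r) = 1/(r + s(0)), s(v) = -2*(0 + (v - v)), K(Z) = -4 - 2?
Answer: 83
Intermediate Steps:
K(Z) = -6
s(v) = 0 (s(v) = -2*(0 + 0) = -2*0 = 0)
V(r) = 1/(3*r) (V(r) = 1/(3*(r + 0)) = 1/(3*r))
y(O, L) = -6 + O/(3*L) (y(O, L) = (1/(3*L))*O - 6 = O/(3*L) - 6 = -6 + O/(3*L))
-16*y(0, 3) - 13 = -16*(-6 + (1/3)*0/3) - 13 = -16*(-6 + (1/3)*0*(1/3)) - 13 = -16*(-6 + 0) - 13 = -16*(-6) - 13 = 96 - 13 = 83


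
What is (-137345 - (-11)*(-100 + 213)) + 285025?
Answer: 148923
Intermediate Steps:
(-137345 - (-11)*(-100 + 213)) + 285025 = (-137345 - (-11)*113) + 285025 = (-137345 - 1*(-1243)) + 285025 = (-137345 + 1243) + 285025 = -136102 + 285025 = 148923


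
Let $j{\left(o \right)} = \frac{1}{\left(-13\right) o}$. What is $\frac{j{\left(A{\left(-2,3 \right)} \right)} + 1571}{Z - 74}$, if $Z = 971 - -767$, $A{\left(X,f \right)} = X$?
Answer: $\frac{40847}{43264} \approx 0.94413$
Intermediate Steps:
$j{\left(o \right)} = - \frac{1}{13 o}$
$Z = 1738$ ($Z = 971 + 767 = 1738$)
$\frac{j{\left(A{\left(-2,3 \right)} \right)} + 1571}{Z - 74} = \frac{- \frac{1}{13 \left(-2\right)} + 1571}{1738 - 74} = \frac{\left(- \frac{1}{13}\right) \left(- \frac{1}{2}\right) + 1571}{1664} = \left(\frac{1}{26} + 1571\right) \frac{1}{1664} = \frac{40847}{26} \cdot \frac{1}{1664} = \frac{40847}{43264}$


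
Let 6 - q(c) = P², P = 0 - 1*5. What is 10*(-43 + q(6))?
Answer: -620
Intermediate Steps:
P = -5 (P = 0 - 5 = -5)
q(c) = -19 (q(c) = 6 - 1*(-5)² = 6 - 1*25 = 6 - 25 = -19)
10*(-43 + q(6)) = 10*(-43 - 19) = 10*(-62) = -620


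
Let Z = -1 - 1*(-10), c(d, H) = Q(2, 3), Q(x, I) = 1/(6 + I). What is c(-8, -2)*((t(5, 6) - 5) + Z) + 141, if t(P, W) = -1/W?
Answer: 7637/54 ≈ 141.43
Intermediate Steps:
c(d, H) = ⅑ (c(d, H) = 1/(6 + 3) = 1/9 = ⅑)
Z = 9 (Z = -1 + 10 = 9)
c(-8, -2)*((t(5, 6) - 5) + Z) + 141 = ((-1/6 - 5) + 9)/9 + 141 = ((-1*⅙ - 5) + 9)/9 + 141 = ((-⅙ - 5) + 9)/9 + 141 = (-31/6 + 9)/9 + 141 = (⅑)*(23/6) + 141 = 23/54 + 141 = 7637/54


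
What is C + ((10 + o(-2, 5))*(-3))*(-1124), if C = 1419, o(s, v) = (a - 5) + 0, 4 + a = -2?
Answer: -1953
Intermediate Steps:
a = -6 (a = -4 - 2 = -6)
o(s, v) = -11 (o(s, v) = (-6 - 5) + 0 = -11 + 0 = -11)
C + ((10 + o(-2, 5))*(-3))*(-1124) = 1419 + ((10 - 11)*(-3))*(-1124) = 1419 - 1*(-3)*(-1124) = 1419 + 3*(-1124) = 1419 - 3372 = -1953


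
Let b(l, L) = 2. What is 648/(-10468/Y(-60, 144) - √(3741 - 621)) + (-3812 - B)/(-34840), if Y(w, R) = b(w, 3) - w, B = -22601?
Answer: -1030370715321/212492957560 + 622728*√195/6099109 ≈ -3.4232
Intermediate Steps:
Y(w, R) = 2 - w
648/(-10468/Y(-60, 144) - √(3741 - 621)) + (-3812 - B)/(-34840) = 648/(-10468/(2 - 1*(-60)) - √(3741 - 621)) + (-3812 - 1*(-22601))/(-34840) = 648/(-10468/(2 + 60) - √3120) + (-3812 + 22601)*(-1/34840) = 648/(-10468/62 - 4*√195) + 18789*(-1/34840) = 648/(-10468*1/62 - 4*√195) - 18789/34840 = 648/(-5234/31 - 4*√195) - 18789/34840 = -18789/34840 + 648/(-5234/31 - 4*√195)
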